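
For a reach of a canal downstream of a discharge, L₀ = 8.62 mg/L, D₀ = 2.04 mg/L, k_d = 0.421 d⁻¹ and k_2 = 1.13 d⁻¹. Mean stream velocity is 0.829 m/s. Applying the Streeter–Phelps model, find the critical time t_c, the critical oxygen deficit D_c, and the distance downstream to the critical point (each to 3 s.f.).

t_c = [1/(k_2−k_d)] ln[(k_2/k_d)(1 − D₀(k_2−k_d)/(k_d L₀))]
= [1/(1.13−0.421)] ln[(1.13/0.421)(1 − 2.04×0.7090/(0.421×8.62))]
= (1/0.7090) ln[2.684 × 0.6014] = 1.410 × ln(1.614) = 1.410 × 0.4789 = 0.6755 d.
D_c = (k_d/k_2) L₀ e^(−k_d t_c) = (0.421/1.13) × 8.62 × e^(−0.421×0.6755) = 0.3726 × 8.62 × 0.7525 = 2.417 mg/L.
x_c = v t_c = 0.829 m/s × 0.6755 d × 86400 s/d = 48380 m ≈ 48.4 km.

t_c ≈ 0.675 d; D_c ≈ 2.42 mg/L; x_c ≈ 48.4 km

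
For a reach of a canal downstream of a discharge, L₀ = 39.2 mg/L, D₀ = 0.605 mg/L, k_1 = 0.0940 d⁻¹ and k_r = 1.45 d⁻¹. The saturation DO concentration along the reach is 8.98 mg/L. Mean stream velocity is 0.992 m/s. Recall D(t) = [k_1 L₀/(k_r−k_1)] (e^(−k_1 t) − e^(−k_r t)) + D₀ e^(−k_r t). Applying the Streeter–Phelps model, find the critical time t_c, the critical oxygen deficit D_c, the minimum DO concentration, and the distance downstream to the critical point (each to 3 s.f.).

At the critical point dD/dt = 0, so k_1 L₀ e^(−k_1 t) = k_r D. Substituting D(t) from the Streeter–Phelps equation and solving for t gives
t_c = ln[(k_r/k_1)(1 − D₀(k_r−k_1)/(k_1 L₀))] / (k_r−k_1).
Here k_r−k_1 = 1.356 d⁻¹ and 1 − D₀(k_r−k_1)/(k_1 L₀) = 1 − 0.605×1.356/(0.0940×39.2) = 0.7774, so
t_c = ln(15.43 × 0.7774) / 1.356 = 2.484 / 1.356 = 1.832 d.
D_c = (k_1/k_r) L₀ e^(−k_1 t_c) = (0.0940/1.45) × 39.2 × e^(−0.0940×1.832) = 0.06483 × 39.2 × 0.8418 = 2.139 mg/L.
Minimum DO = C_s − D_c = 8.98 − 2.139 = 6.841 mg/L.
x_c = v t_c = 0.992 m/s × 1.832 d × 86400 s/d = 157000 m ≈ 157 km.

t_c ≈ 1.83 d; D_c ≈ 2.14 mg/L; min DO ≈ 6.84 mg/L; x_c ≈ 157 km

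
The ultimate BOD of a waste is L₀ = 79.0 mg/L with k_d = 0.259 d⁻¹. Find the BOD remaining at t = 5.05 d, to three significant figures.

L ≈ 21.4 mg/L

L_t = L₀ e^(−k_d t) = 79.0 × e^(−0.259×5.05) = 79.0 × 0.2704 = 21.36 mg/L.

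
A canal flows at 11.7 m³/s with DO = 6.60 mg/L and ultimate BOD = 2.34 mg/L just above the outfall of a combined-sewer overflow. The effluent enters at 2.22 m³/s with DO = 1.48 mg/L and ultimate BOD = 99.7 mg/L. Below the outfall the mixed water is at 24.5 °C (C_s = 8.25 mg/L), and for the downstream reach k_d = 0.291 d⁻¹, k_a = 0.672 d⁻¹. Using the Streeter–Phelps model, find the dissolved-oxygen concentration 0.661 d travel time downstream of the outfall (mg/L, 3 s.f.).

Mixed DO = (11.7×6.60 + 2.22×1.48)/(11.7+2.22) = 80.51/13.92 = 5.783 mg/L.
Mixed L₀ = (11.7×2.34 + 2.22×99.7)/(13.92) = 248.7/13.92 = 17.87 mg/L.
Initial deficit D₀ = C_s − DO₀ = 8.25 − 5.783 = 2.467 mg/L.
D(0.661) = [0.291×17.87/(0.672−0.291)](e^(−0.291×0.661) − e^(−0.672×0.661)) + 2.467 e^(−0.672×0.661)
= 13.65 × (0.8250 − 0.6413) + 2.467 × 0.6413 = 4.088 mg/L.
DO = 8.25 − 4.088 = 4.162 mg/L.

DO ≈ 4.16 mg/L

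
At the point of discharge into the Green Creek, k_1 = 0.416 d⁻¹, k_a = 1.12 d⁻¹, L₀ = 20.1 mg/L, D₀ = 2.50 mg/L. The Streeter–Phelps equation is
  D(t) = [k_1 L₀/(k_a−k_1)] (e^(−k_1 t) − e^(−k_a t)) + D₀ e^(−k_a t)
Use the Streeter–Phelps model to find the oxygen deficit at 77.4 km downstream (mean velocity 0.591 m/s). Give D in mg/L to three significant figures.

D ≈ 4.61 mg/L

Travel time t = x/v = 77.4 km / (0.591 m/s) = 77400 m / 0.591 m/s = 131000 s = 1.516 d.
k_1 L₀/(k_a−k_1) = 0.416×20.1/(1.12−0.416) = 8.362/0.7040 = 11.88 mg/L.
e^(−k_1 t) = e^(−0.416×1.516) = 0.5323; e^(−k_a t) = e^(−1.12×1.516) = 0.1831.
D = 11.88 × (0.5323 − 0.1831) + 2.50 × 0.1831 = 4.147 + 0.4578 = 4.605 mg/L.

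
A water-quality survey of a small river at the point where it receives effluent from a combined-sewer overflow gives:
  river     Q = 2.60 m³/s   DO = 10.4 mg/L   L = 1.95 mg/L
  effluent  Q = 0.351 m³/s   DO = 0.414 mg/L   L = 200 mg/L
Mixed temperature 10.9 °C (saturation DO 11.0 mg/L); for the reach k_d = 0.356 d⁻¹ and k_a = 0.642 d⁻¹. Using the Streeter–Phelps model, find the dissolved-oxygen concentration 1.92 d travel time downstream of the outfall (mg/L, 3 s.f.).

DO ≈ 3.71 mg/L

Mixed DO = (2.60×10.4 + 0.351×0.414)/(2.60+0.351) = 27.19/2.951 = 9.212 mg/L.
Mixed L₀ = (2.60×1.95 + 0.351×200)/(2.951) = 75.27/2.951 = 25.51 mg/L.
Initial deficit D₀ = C_s − DO₀ = 11.0 − 9.212 = 1.788 mg/L.
D(1.92) = [0.356×25.51/(0.642−0.356)](e^(−0.356×1.92) − e^(−0.642×1.92)) + 1.788 e^(−0.642×1.92)
= 31.75 × (0.5048 − 0.2915) + 1.788 × 0.2915 = 7.294 mg/L.
DO = 11.0 − 7.294 = 3.706 mg/L.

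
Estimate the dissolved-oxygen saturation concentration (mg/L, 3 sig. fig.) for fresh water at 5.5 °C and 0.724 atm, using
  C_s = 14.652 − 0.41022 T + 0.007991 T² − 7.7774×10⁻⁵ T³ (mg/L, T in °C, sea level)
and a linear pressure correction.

At sea level: C_s = 14.652 − 0.41022×5.5 + 0.007991×5.5² − 7.7774×10⁻⁵×5.5³ = 12.62 mg/L.
Pressure correction: C_s' = 12.62 × 0.724 = 9.140 mg/L.

C_s ≈ 9.14 mg/L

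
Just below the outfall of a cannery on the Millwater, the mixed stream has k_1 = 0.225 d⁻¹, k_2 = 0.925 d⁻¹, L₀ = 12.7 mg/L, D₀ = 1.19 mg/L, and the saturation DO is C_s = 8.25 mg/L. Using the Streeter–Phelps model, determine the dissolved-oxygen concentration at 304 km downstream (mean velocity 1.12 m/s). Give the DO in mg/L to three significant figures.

DO ≈ 6.39 mg/L

Travel time t = x/v = 304 km / (1.12 m/s) = 304000 m / 1.12 m/s = 271400 s = 3.142 d.
k_1 L₀/(k_2−k_1) = 0.225×12.7/(0.925−0.225) = 2.857/0.7000 = 4.082 mg/L.
e^(−k_1 t) = e^(−0.225×3.142) = 0.4932; e^(−k_2 t) = e^(−0.925×3.142) = 0.05470.
D = 4.082 × (0.4932 − 0.05470) + 1.19 × 0.05470 = 1.790 + 0.06509 = 1.855 mg/L.
DO = C_s − D = 8.25 − 1.855 = 6.395 mg/L.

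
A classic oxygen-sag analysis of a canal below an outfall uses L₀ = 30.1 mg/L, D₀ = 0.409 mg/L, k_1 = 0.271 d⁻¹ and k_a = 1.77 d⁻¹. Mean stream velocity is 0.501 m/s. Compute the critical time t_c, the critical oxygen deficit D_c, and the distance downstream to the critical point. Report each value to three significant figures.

t_c = [1/(k_a−k_1)] ln[(k_a/k_1)(1 − D₀(k_a−k_1)/(k_1 L₀))]
= [1/(1.77−0.271)] ln[(1.77/0.271)(1 − 0.409×1.499/(0.271×30.1))]
= (1/1.499) ln[6.531 × 0.9248] = 0.6671 × ln(6.040) = 0.6671 × 1.798 = 1.200 d.
L(t_c) = L₀ e^(−k_1 t_c) = 30.1 × 0.7224 = 21.74 mg/L, and at the critical point k_a D_c = k_1 L, so D_c = (0.271/1.77) × 21.74 = 3.329 mg/L.
x_c = v t_c = 0.501 m/s × 1.200 d × 86400 s/d = 51930 m ≈ 51.9 km.

t_c ≈ 1.20 d; D_c ≈ 3.33 mg/L; x_c ≈ 51.9 km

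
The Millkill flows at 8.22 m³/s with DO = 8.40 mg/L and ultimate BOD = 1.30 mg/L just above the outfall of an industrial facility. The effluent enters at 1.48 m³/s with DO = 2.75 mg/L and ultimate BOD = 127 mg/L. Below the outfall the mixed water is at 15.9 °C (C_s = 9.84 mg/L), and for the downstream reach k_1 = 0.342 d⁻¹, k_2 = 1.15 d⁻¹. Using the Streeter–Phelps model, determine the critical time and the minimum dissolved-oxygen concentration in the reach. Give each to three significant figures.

t_c ≈ 1.12 d; minimum DO ≈ 5.69 mg/L

Mixed DO = (8.22×8.40 + 1.48×2.75)/(8.22+1.48) = 73.12/9.700 = 7.538 mg/L.
Mixed L₀ = (8.22×1.30 + 1.48×127)/(9.700) = 198.6/9.700 = 20.48 mg/L.
Initial deficit D₀ = C_s − DO₀ = 9.84 − 7.538 = 2.302 mg/L.
t_c = (1/0.8080) ln[(1.15/0.342)(1 − 2.302×0.8080/(0.342×20.48))] = 1.238 × ln(2.470) = 1.119 d.
D_c = (0.342/1.15) × 20.48 × e^(−0.342×1.119) = 0.2974 × 20.48 × 0.6821 = 4.154 mg/L.
Minimum DO = 9.84 − 4.154 = 5.686 mg/L.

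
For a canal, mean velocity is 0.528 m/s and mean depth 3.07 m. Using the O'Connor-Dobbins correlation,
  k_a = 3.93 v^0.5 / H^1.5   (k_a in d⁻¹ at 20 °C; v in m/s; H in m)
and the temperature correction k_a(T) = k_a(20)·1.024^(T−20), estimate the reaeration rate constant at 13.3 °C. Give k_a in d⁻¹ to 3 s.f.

k_a(20) = 3.93 × 0.528^0.5 / 3.07^1.5 = 3.93 × 0.7266 / 5.379 = 0.5309 d⁻¹.
k_a(13.3) = 0.5309 × 1.024^(13.3−20) = 0.5309 × 0.8531 = 0.4529 d⁻¹.

k_a ≈ 0.453 d⁻¹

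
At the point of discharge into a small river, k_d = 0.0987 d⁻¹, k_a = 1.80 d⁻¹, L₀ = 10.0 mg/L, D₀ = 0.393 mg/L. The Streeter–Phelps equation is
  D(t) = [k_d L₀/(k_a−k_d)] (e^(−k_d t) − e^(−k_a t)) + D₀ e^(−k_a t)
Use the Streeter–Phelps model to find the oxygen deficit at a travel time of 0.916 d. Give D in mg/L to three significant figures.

k_d L₀/(k_a−k_d) = 0.0987×10.0/(1.80−0.0987) = 0.9870/1.701 = 0.5801 mg/L.
e^(−k_d t) = e^(−0.0987×0.9160) = 0.9136; e^(−k_a t) = e^(−1.80×0.9160) = 0.1923.
D = 0.5801 × (0.9136 − 0.1923) + 0.393 × 0.1923 = 0.4184 + 0.07557 = 0.4940 mg/L.

D ≈ 0.494 mg/L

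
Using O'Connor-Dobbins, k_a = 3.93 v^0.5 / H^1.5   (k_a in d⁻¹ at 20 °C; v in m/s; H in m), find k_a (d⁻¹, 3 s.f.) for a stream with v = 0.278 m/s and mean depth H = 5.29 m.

k_a = 3.93 × 0.278^0.5 / 5.29^1.5 = 3.93 × 0.5273 / 12.17 = 0.1703 d⁻¹.

k_a ≈ 0.170 d⁻¹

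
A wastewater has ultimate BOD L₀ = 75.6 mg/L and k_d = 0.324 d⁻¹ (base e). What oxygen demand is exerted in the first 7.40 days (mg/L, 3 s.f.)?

y ≈ 68.7 mg/L

y_t = L₀(1 − e^(−k_d t)) = 75.6 × (1 − e^(−0.324×7.40))
= 75.6 × (1 − 0.09094) = 75.6 × 0.9091 = 68.73 mg/L.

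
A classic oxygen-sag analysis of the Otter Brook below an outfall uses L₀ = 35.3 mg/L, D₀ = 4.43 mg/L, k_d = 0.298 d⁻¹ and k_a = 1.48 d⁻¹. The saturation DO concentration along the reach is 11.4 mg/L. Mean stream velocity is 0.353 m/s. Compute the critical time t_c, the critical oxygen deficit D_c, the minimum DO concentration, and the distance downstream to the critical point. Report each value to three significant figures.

t_c = [1/(k_a−k_d)] ln[(k_a/k_d)(1 − D₀(k_a−k_d)/(k_d L₀))]
= [1/(1.48−0.298)] ln[(1.48/0.298)(1 − 4.43×1.182/(0.298×35.3))]
= (1/1.182) ln[4.966 × 0.5022] = 0.8460 × ln(2.494) = 0.8460 × 0.9140 = 0.7733 d.
L(t_c) = L₀ e^(−k_d t_c) = 35.3 × 0.7942 = 28.03 mg/L, and at the critical point k_a D_c = k_d L, so D_c = (0.298/1.48) × 28.03 = 5.645 mg/L.
Minimum DO = C_s − D_c = 11.4 − 5.645 = 5.755 mg/L.
x_c = v t_c = 0.353 m/s × 0.7733 d × 86400 s/d = 23580 m ≈ 23.6 km.

t_c ≈ 0.773 d; D_c ≈ 5.64 mg/L; min DO ≈ 5.76 mg/L; x_c ≈ 23.6 km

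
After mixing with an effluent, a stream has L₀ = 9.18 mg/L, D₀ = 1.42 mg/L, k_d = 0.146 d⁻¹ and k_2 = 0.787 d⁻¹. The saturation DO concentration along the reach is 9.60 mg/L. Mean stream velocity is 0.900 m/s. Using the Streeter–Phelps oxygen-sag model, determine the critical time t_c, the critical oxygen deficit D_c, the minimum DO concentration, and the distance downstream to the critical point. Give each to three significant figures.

At the critical point dD/dt = 0, so k_d L₀ e^(−k_d t) = k_2 D. Substituting D(t) from the Streeter–Phelps equation and solving for t gives
t_c = ln[(k_2/k_d)(1 − D₀(k_2−k_d)/(k_d L₀))] / (k_2−k_d).
Here k_2−k_d = 0.6410 d⁻¹ and 1 − D₀(k_2−k_d)/(k_d L₀) = 1 − 1.42×0.6410/(0.146×9.18) = 0.3209, so
t_c = ln(5.390 × 0.3209) / 0.6410 = 0.5479 / 0.6410 = 0.8548 d.
L(t_c) = L₀ e^(−k_d t_c) = 9.18 × 0.8827 = 8.103 mg/L, and at the critical point k_2 D_c = k_d L, so D_c = (0.146/0.787) × 8.103 = 1.503 mg/L.
Minimum DO = C_s − D_c = 9.60 − 1.503 = 8.097 mg/L.
x_c = v t_c = 0.900 m/s × 0.8548 d × 86400 s/d = 66470 m ≈ 66.5 km.

t_c ≈ 0.855 d; D_c ≈ 1.50 mg/L; min DO ≈ 8.10 mg/L; x_c ≈ 66.5 km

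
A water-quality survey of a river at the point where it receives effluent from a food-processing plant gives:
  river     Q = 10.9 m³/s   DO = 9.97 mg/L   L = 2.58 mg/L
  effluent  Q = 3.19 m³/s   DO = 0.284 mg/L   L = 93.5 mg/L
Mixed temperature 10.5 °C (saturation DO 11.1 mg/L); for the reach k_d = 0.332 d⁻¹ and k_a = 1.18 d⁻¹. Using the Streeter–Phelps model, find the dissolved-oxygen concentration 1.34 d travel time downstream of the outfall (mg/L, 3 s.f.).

DO ≈ 6.47 mg/L

Mixed DO = (10.9×9.97 + 3.19×0.284)/(10.9+3.19) = 109.6/14.09 = 7.777 mg/L.
Mixed L₀ = (10.9×2.58 + 3.19×93.5)/(14.09) = 326.4/14.09 = 23.16 mg/L.
Initial deficit D₀ = C_s − DO₀ = 11.1 − 7.777 = 3.323 mg/L.
D(1.34) = [0.332×23.16/(1.18−0.332)](e^(−0.332×1.34) − e^(−1.18×1.34)) + 3.323 e^(−1.18×1.34)
= 9.069 × (0.6409 − 0.2057) + 3.323 × 0.2057 = 4.630 mg/L.
DO = 11.1 − 4.630 = 6.470 mg/L.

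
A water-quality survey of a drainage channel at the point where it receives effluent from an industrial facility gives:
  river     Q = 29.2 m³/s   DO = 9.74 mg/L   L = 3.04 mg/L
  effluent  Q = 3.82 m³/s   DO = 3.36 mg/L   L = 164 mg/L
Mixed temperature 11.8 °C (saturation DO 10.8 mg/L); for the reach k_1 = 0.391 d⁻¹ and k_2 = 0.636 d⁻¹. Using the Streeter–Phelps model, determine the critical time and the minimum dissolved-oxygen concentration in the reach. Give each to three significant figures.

Mixed DO = (29.2×9.74 + 3.82×3.36)/(29.2+3.82) = 297.2/33.02 = 9.002 mg/L.
Mixed L₀ = (29.2×3.04 + 3.82×164)/(33.02) = 715.2/33.02 = 21.66 mg/L.
Initial deficit D₀ = C_s − DO₀ = 10.8 − 9.002 = 1.798 mg/L.
t_c = (1/0.2450) ln[(0.636/0.391)(1 − 1.798×0.2450/(0.391×21.66))] = 4.082 × ln(1.542) = 1.768 d.
D_c = (0.391/0.636) × 21.66 × e^(−0.391×1.768) = 0.6148 × 21.66 × 0.5010 = 6.672 mg/L.
Minimum DO = 10.8 − 6.672 = 4.128 mg/L.

t_c ≈ 1.77 d; minimum DO ≈ 4.13 mg/L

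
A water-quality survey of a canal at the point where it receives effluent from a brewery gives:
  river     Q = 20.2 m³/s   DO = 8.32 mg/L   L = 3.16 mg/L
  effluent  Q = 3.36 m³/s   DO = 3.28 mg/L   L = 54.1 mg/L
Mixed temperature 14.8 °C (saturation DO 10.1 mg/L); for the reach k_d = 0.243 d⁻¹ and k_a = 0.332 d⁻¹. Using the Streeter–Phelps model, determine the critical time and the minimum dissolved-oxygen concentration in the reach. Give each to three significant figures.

t_c ≈ 2.47 d; minimum DO ≈ 5.92 mg/L

Mixed DO = (20.2×8.32 + 3.36×3.28)/(20.2+3.36) = 179.1/23.56 = 7.601 mg/L.
Mixed L₀ = (20.2×3.16 + 3.36×54.1)/(23.56) = 245.6/23.56 = 10.42 mg/L.
Initial deficit D₀ = C_s − DO₀ = 10.1 − 7.601 = 2.499 mg/L.
t_c = (1/0.08900) ln[(0.332/0.243)(1 − 2.499×0.08900/(0.243×10.42))] = 11.24 × ln(1.246) = 2.474 d.
D_c = (0.243/0.332) × 10.42 × e^(−0.243×2.474) = 0.7319 × 10.42 × 0.5482 = 4.183 mg/L.
Minimum DO = 10.1 − 4.183 = 5.917 mg/L.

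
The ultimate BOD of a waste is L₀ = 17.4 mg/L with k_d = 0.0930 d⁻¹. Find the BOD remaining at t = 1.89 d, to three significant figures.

L ≈ 14.6 mg/L

L_t = L₀ e^(−k_d t) = 17.4 × e^(−0.0930×1.89) = 17.4 × 0.8388 = 14.60 mg/L.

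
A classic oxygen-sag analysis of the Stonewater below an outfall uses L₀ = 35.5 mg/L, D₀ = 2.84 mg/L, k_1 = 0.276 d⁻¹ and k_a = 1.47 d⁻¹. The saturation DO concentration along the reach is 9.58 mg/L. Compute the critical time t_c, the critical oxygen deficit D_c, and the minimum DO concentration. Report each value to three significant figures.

With k_a/k_1 = 5.326 and 1 − D₀(k_a−k_1)/(k_1 L₀) = 0.6539,
t_c = ln(5.326 × 0.6539) / (1.47 − 0.276) = ln(3.483) / 1.194 = 1.248/1.194 = 1.045 d.
L(t_c) = L₀ e^(−k_1 t_c) = 35.5 × 0.7494 = 26.60 mg/L, and at the critical point k_a D_c = k_1 L, so D_c = (0.276/1.47) × 26.60 = 4.995 mg/L.
Minimum DO = C_s − D_c = 9.58 − 4.995 = 4.585 mg/L.

t_c ≈ 1.05 d; D_c ≈ 5.00 mg/L; min DO ≈ 4.58 mg/L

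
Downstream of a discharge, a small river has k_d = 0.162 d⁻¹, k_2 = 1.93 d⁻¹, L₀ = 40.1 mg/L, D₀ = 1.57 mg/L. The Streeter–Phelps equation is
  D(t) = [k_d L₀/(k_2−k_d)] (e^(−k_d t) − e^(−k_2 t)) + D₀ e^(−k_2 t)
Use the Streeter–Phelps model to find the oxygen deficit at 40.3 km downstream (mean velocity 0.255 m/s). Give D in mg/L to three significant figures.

D ≈ 2.67 mg/L

Travel time t = x/v = 40.3 km / (0.255 m/s) = 40300 m / 0.255 m/s = 158000 s = 1.829 d.
k_d L₀/(k_2−k_d) = 0.162×40.1/(1.93−0.162) = 6.496/1.768 = 3.674 mg/L.
e^(−k_d t) = e^(−0.162×1.829) = 0.7435; e^(−k_2 t) = e^(−1.93×1.829) = 0.02930.
D = 3.674 × (0.7435 − 0.02930) + 1.57 × 0.02930 = 2.624 + 0.04600 = 2.670 mg/L.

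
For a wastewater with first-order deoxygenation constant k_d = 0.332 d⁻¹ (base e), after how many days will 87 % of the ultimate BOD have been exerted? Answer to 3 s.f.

t ≈ 6.15 d

y/L₀ = 1 − e^(−k_d t) = 0.87 ⇒ e^(−k_d t) = 0.130
t = −ln(0.130) / 0.332 = 2.040 / 0.332 = 6.145 d.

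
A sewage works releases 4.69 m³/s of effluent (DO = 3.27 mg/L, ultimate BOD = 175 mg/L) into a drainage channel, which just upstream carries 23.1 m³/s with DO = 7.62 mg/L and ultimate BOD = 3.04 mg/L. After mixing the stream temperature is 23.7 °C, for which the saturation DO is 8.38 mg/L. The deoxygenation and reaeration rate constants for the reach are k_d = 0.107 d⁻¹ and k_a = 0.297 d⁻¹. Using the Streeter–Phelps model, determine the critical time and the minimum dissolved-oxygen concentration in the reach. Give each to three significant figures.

Mixed DO = (23.1×7.62 + 4.69×3.27)/(23.1+4.69) = 191.4/27.79 = 6.886 mg/L.
Mixed L₀ = (23.1×3.04 + 4.69×175)/(27.79) = 891.0/27.79 = 32.06 mg/L.
Initial deficit D₀ = C_s − DO₀ = 8.38 − 6.886 = 1.494 mg/L.
t_c = (1/0.1900) ln[(0.297/0.107)(1 − 1.494×0.1900/(0.107×32.06))] = 5.263 × ln(2.546) = 4.919 d.
D_c = (0.107/0.297) × 32.06 × e^(−0.107×4.919) = 0.3603 × 32.06 × 0.5908 = 6.824 mg/L.
Minimum DO = 8.38 − 6.824 = 1.556 mg/L.

t_c ≈ 4.92 d; minimum DO ≈ 1.56 mg/L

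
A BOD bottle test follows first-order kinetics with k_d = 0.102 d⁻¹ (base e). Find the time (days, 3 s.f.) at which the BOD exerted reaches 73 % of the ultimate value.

y/L₀ = 1 − e^(−k_d t) = 0.73 ⇒ e^(−k_d t) = 0.270
t = −ln(0.270) / 0.102 = 1.309 / 0.102 = 12.84 d.

t ≈ 12.8 d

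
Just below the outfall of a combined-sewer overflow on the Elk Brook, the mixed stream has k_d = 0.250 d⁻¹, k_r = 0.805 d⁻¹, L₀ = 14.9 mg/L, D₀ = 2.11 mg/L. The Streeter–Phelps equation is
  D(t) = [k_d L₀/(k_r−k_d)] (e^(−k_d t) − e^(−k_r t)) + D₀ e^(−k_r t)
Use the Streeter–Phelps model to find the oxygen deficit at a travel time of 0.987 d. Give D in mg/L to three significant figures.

k_d L₀/(k_r−k_d) = 0.250×14.9/(0.805−0.250) = 3.725/0.5550 = 6.712 mg/L.
e^(−k_d t) = e^(−0.250×0.9870) = 0.7813; e^(−k_r t) = e^(−0.805×0.9870) = 0.4518.
D = 6.712 × (0.7813 − 0.4518) + 2.11 × 0.4518 = 2.212 + 0.9533 = 3.165 mg/L.

D ≈ 3.17 mg/L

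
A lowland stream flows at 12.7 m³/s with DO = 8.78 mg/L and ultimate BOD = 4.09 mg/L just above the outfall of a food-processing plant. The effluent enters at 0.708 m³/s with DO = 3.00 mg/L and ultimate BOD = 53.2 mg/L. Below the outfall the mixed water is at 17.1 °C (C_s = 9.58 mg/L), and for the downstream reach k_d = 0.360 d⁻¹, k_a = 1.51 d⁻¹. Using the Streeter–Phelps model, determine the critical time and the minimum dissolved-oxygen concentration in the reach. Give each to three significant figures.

t_c ≈ 0.593 d; minimum DO ≈ 8.29 mg/L

Mixed DO = (12.7×8.78 + 0.708×3.00)/(12.7+0.708) = 113.6/13.41 = 8.475 mg/L.
Mixed L₀ = (12.7×4.09 + 0.708×53.2)/(13.41) = 89.61/13.41 = 6.683 mg/L.
Initial deficit D₀ = C_s − DO₀ = 9.58 − 8.475 = 1.105 mg/L.
t_c = (1/1.150) ln[(1.51/0.360)(1 − 1.105×1.150/(0.360×6.683))] = 0.8696 × ln(1.979) = 0.5934 d.
D_c = (0.360/1.51) × 6.683 × e^(−0.360×0.5934) = 0.2384 × 6.683 × 0.8077 = 1.287 mg/L.
Minimum DO = 9.58 − 1.287 = 8.293 mg/L.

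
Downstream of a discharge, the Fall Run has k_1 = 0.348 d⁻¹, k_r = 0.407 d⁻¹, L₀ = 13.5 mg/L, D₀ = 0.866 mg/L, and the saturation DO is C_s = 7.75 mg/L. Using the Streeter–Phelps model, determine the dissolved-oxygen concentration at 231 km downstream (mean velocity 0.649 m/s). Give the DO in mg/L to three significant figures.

DO ≈ 3.49 mg/L

Travel time t = x/v = 231 km / (0.649 m/s) = 231000 m / 0.649 m/s = 355900 s = 4.120 d.
k_1 L₀/(k_r−k_1) = 0.348×13.5/(0.407−0.348) = 4.698/0.05900 = 79.63 mg/L.
e^(−k_1 t) = e^(−0.348×4.120) = 0.2384; e^(−k_r t) = e^(−0.407×4.120) = 0.1870.
D = 79.63 × (0.2384 − 0.1870) + 0.866 × 0.1870 = 4.097 + 0.1619 = 4.259 mg/L.
DO = C_s − D = 7.75 − 4.259 = 3.491 mg/L.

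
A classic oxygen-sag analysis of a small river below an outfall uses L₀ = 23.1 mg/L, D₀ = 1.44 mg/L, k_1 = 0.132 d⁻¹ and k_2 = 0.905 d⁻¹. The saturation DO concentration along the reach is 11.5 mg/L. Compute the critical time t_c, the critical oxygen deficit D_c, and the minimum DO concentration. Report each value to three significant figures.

t_c ≈ 1.90 d; D_c ≈ 2.62 mg/L; min DO ≈ 8.88 mg/L

t_c = [1/(k_2−k_1)] ln[(k_2/k_1)(1 − D₀(k_2−k_1)/(k_1 L₀))]
= [1/(0.905−0.132)] ln[(0.905/0.132)(1 − 1.44×0.7730/(0.132×23.1))]
= (1/0.7730) ln[6.856 × 0.6349] = 1.294 × ln(4.353) = 1.294 × 1.471 = 1.903 d.
D_c = (k_1/k_2) L₀ e^(−k_1 t_c) = (0.132/0.905) × 23.1 × e^(−0.132×1.903) = 0.1459 × 23.1 × 0.7779 = 2.621 mg/L.
Minimum DO = C_s − D_c = 11.5 − 2.621 = 8.879 mg/L.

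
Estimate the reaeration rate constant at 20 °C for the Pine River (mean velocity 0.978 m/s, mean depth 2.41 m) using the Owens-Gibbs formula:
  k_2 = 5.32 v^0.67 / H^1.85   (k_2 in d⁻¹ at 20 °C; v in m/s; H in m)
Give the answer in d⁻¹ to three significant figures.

k_2 ≈ 1.03 d⁻¹

k_2 = 5.32 × 0.978^0.67 / 2.41^1.85 = 5.32 × 0.9852 / 5.090 = 1.030 d⁻¹.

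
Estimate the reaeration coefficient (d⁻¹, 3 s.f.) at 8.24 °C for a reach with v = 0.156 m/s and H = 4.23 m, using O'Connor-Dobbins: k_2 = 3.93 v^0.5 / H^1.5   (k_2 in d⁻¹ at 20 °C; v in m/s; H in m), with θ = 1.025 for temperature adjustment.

k_2(20) = 3.93 × 0.156^0.5 / 4.23^1.5 = 3.93 × 0.3950 / 8.700 = 0.1784 d⁻¹.
k_2(8.24) = 0.1784 × 1.025^(8.24−20) = 0.1784 × 0.7480 = 0.1335 d⁻¹.

k_2 ≈ 0.133 d⁻¹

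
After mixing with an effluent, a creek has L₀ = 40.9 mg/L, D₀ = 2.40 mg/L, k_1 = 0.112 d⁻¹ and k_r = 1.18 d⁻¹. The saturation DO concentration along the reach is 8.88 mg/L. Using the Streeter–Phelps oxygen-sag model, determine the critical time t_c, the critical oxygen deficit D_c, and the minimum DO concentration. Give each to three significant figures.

t_c ≈ 1.44 d; D_c ≈ 3.30 mg/L; min DO ≈ 5.58 mg/L

With k_r/k_1 = 10.54 and 1 − D₀(k_r−k_1)/(k_1 L₀) = 0.4404,
t_c = ln(10.54 × 0.4404) / (1.18 − 0.112) = ln(4.640) / 1.068 = 1.535/1.068 = 1.437 d.
D_c = (k_1/k_r) L₀ e^(−k_1 t_c) = (0.112/1.18) × 40.9 × e^(−0.112×1.437) = 0.09492 × 40.9 × 0.8513 = 3.305 mg/L.
Minimum DO = C_s − D_c = 8.88 − 3.305 = 5.575 mg/L.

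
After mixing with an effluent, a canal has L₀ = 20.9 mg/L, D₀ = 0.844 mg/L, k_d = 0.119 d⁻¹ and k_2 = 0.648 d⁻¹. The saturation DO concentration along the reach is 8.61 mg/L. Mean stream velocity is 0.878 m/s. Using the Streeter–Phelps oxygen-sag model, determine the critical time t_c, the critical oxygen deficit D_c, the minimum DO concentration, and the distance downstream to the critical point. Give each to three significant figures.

t_c ≈ 2.83 d; D_c ≈ 2.74 mg/L; min DO ≈ 5.87 mg/L; x_c ≈ 215 km

t_c = [1/(k_2−k_d)] ln[(k_2/k_d)(1 − D₀(k_2−k_d)/(k_d L₀))]
= [1/(0.648−0.119)] ln[(0.648/0.119)(1 − 0.844×0.5290/(0.119×20.9))]
= (1/0.5290) ln[5.445 × 0.8205] = 1.890 × ln(4.468) = 1.890 × 1.497 = 2.830 d.
L(t_c) = L₀ e^(−k_d t_c) = 20.9 × 0.7141 = 14.92 mg/L, and at the critical point k_2 D_c = k_d L, so D_c = (0.119/0.648) × 14.92 = 2.741 mg/L.
Minimum DO = C_s − D_c = 8.61 − 2.741 = 5.869 mg/L.
x_c = v t_c = 0.878 m/s × 2.830 d × 86400 s/d = 214700 m ≈ 215 km.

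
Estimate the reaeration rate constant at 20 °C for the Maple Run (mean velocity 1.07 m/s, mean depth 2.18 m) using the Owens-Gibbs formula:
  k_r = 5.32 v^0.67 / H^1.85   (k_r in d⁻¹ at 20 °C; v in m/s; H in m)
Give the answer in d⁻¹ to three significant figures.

k_r = 5.32 × 1.07^0.67 / 2.18^1.85 = 5.32 × 1.046 / 4.228 = 1.317 d⁻¹.

k_r ≈ 1.32 d⁻¹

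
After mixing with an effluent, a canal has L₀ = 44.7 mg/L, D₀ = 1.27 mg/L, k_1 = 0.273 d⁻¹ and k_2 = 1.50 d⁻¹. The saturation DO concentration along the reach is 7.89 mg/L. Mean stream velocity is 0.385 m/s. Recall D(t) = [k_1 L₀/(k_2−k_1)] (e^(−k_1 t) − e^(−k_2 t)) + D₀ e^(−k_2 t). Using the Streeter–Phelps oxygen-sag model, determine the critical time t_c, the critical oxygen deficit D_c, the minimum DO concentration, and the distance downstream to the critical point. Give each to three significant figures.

With k_2/k_1 = 5.495 and 1 − D₀(k_2−k_1)/(k_1 L₀) = 0.8723,
t_c = ln(5.495 × 0.8723) / (1.50 − 0.273) = ln(4.793) / 1.227 = 1.567/1.227 = 1.277 d.
L(t_c) = L₀ e^(−k_1 t_c) = 44.7 × 0.7056 = 31.54 mg/L, and at the critical point k_2 D_c = k_1 L, so D_c = (0.273/1.50) × 31.54 = 5.741 mg/L.
Minimum DO = C_s − D_c = 7.89 − 5.741 = 2.149 mg/L.
x_c = v t_c = 0.385 m/s × 1.277 d × 86400 s/d = 42480 m ≈ 42.5 km.

t_c ≈ 1.28 d; D_c ≈ 5.74 mg/L; min DO ≈ 2.15 mg/L; x_c ≈ 42.5 km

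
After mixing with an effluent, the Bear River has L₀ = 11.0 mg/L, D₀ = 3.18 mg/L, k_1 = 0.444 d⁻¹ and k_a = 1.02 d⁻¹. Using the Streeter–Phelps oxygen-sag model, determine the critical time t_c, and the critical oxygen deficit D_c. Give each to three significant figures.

t_c ≈ 0.628 d; D_c ≈ 3.62 mg/L

t_c = [1/(k_a−k_1)] ln[(k_a/k_1)(1 − D₀(k_a−k_1)/(k_1 L₀))]
= [1/(1.02−0.444)] ln[(1.02/0.444)(1 − 3.18×0.5760/(0.444×11.0))]
= (1/0.5760) ln[2.297 × 0.6250] = 1.736 × ln(1.436) = 1.736 × 0.3617 = 0.6279 d.
L(t_c) = L₀ e^(−k_1 t_c) = 11.0 × 0.7567 = 8.324 mg/L, and at the critical point k_a D_c = k_1 L, so D_c = (0.444/1.02) × 8.324 = 3.623 mg/L.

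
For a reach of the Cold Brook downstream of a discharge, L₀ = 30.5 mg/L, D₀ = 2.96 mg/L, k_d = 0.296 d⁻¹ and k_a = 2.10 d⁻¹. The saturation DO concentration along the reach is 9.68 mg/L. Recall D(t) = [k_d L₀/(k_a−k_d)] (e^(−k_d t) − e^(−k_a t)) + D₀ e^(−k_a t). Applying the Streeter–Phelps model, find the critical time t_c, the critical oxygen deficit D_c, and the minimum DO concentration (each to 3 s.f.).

t_c ≈ 0.590 d; D_c ≈ 3.61 mg/L; min DO ≈ 6.07 mg/L

At the critical point dD/dt = 0, so k_d L₀ e^(−k_d t) = k_a D. Substituting D(t) from the Streeter–Phelps equation and solving for t gives
t_c = ln[(k_a/k_d)(1 − D₀(k_a−k_d)/(k_d L₀))] / (k_a−k_d).
Here k_a−k_d = 1.804 d⁻¹ and 1 − D₀(k_a−k_d)/(k_d L₀) = 1 − 2.96×1.804/(0.296×30.5) = 0.4085, so
t_c = ln(7.095 × 0.4085) / 1.804 = 1.064 / 1.804 = 0.5899 d.
L(t_c) = L₀ e^(−k_d t_c) = 30.5 × 0.8398 = 25.61 mg/L, and at the critical point k_a D_c = k_d L, so D_c = (0.296/2.10) × 25.61 = 3.610 mg/L.
Minimum DO = C_s − D_c = 9.68 − 3.610 = 6.070 mg/L.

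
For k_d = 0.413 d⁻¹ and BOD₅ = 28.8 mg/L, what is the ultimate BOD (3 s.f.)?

L₀ ≈ 33.0 mg/L

BOD₅ = L₀(1 − e^(−5k_d)) ⇒ L₀ = BOD₅ / (1 − e^(−5×0.413))
= 28.8 / (1 − 0.1268) = 28.8 / 0.8732 = 32.98 mg/L.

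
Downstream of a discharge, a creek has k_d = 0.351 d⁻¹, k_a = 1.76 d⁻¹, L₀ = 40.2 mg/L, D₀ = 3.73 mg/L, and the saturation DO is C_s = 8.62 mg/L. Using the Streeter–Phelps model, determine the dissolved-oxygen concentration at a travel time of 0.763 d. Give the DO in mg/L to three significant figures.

DO ≈ 2.60 mg/L

k_d L₀/(k_a−k_d) = 0.351×40.2/(1.76−0.351) = 14.11/1.409 = 10.01 mg/L.
e^(−k_d t) = e^(−0.351×0.7630) = 0.7651; e^(−k_a t) = e^(−1.76×0.7630) = 0.2611.
D = 10.01 × (0.7651 − 0.2611) + 3.73 × 0.2611 = 5.047 + 0.9739 = 6.021 mg/L.
DO = C_s − D = 8.62 − 6.021 = 2.599 mg/L.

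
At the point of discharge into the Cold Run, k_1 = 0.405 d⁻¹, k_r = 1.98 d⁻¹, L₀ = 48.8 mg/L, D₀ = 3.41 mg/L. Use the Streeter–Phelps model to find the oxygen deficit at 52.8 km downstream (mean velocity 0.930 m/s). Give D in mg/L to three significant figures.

Travel time t = x/v = 52.8 km / (0.930 m/s) = 52800 m / 0.930 m/s = 56770 s = 0.6571 d.
k_1 L₀/(k_r−k_1) = 0.405×48.8/(1.98−0.405) = 19.76/1.575 = 12.55 mg/L.
e^(−k_1 t) = e^(−0.405×0.6571) = 0.7663; e^(−k_r t) = e^(−1.98×0.6571) = 0.2722.
D = 12.55 × (0.7663 − 0.2722) + 3.41 × 0.2722 = 6.200 + 0.9283 = 7.129 mg/L.

D ≈ 7.13 mg/L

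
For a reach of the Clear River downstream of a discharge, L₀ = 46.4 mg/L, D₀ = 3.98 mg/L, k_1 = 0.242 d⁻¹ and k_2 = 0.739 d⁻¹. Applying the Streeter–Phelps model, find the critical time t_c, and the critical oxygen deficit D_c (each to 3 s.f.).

At the critical point dD/dt = 0, so k_1 L₀ e^(−k_1 t) = k_2 D. Substituting D(t) from the Streeter–Phelps equation and solving for t gives
t_c = ln[(k_2/k_1)(1 − D₀(k_2−k_1)/(k_1 L₀))] / (k_2−k_1).
Here k_2−k_1 = 0.4970 d⁻¹ and 1 − D₀(k_2−k_1)/(k_1 L₀) = 1 − 3.98×0.4970/(0.242×46.4) = 0.8238, so
t_c = ln(3.054 × 0.8238) / 0.4970 = 0.9226 / 0.4970 = 1.856 d.
D_c = (k_1/k_2) L₀ e^(−k_1 t_c) = (0.242/0.739) × 46.4 × e^(−0.242×1.856) = 0.3275 × 46.4 × 0.6381 = 9.696 mg/L.

t_c ≈ 1.86 d; D_c ≈ 9.70 mg/L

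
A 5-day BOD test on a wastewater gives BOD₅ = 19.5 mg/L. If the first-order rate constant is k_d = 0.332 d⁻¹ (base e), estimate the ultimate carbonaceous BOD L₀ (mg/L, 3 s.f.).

BOD₅ = L₀(1 − e^(−5k_d)) ⇒ L₀ = BOD₅ / (1 − e^(−5×0.332))
= 19.5 / (1 − 0.1901) = 19.5 / 0.8099 = 24.08 mg/L.

L₀ ≈ 24.1 mg/L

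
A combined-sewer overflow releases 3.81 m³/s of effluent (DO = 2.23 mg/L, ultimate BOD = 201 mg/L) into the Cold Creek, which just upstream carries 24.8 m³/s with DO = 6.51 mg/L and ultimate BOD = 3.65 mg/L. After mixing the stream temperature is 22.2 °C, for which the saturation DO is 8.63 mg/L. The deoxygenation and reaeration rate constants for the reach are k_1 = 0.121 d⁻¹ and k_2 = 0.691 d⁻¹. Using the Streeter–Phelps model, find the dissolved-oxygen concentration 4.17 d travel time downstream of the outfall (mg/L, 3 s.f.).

Mixed DO = (24.8×6.51 + 3.81×2.23)/(24.8+3.81) = 169.9/28.61 = 5.940 mg/L.
Mixed L₀ = (24.8×3.65 + 3.81×201)/(28.61) = 856.3/28.61 = 29.93 mg/L.
Initial deficit D₀ = C_s − DO₀ = 8.63 − 5.940 = 2.690 mg/L.
D(4.17) = [0.121×29.93/(0.691−0.121)](e^(−0.121×4.17) − e^(−0.691×4.17)) + 2.690 e^(−0.691×4.17)
= 6.354 × (0.6038 − 0.05605) + 2.690 × 0.05605 = 3.631 mg/L.
DO = 8.63 − 3.631 = 4.999 mg/L.

DO ≈ 5.00 mg/L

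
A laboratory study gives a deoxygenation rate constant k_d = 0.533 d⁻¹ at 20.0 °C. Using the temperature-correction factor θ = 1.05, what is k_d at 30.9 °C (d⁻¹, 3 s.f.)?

k_d ≈ 0.907 d⁻¹

k_d(T₂) = k_d(T₁) · θ^(T₂−T₁) = 0.533 × 1.05^(30.9−20.0)
= 0.533 × 1.05^10.9 = 0.533 × 1.702 = 0.9072 d⁻¹.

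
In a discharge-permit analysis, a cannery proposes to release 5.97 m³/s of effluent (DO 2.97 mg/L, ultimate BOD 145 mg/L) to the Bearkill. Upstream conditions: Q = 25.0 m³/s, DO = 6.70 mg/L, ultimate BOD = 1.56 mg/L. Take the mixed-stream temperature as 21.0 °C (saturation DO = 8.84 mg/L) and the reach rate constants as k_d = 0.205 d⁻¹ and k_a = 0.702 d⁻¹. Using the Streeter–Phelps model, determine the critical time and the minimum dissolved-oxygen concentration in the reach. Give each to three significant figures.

Mixed DO = (25.0×6.70 + 5.97×2.97)/(25.0+5.97) = 185.2/30.97 = 5.981 mg/L.
Mixed L₀ = (25.0×1.56 + 5.97×145)/(30.97) = 904.6/30.97 = 29.21 mg/L.
Initial deficit D₀ = C_s − DO₀ = 8.84 − 5.981 = 2.859 mg/L.
t_c = (1/0.4970) ln[(0.702/0.205)(1 − 2.859×0.4970/(0.205×29.21))] = 2.012 × ln(2.612) = 1.932 d.
D_c = (0.205/0.702) × 29.21 × e^(−0.205×1.932) = 0.2920 × 29.21 × 0.6730 = 5.741 mg/L.
Minimum DO = 8.84 − 5.741 = 3.099 mg/L.

t_c ≈ 1.93 d; minimum DO ≈ 3.10 mg/L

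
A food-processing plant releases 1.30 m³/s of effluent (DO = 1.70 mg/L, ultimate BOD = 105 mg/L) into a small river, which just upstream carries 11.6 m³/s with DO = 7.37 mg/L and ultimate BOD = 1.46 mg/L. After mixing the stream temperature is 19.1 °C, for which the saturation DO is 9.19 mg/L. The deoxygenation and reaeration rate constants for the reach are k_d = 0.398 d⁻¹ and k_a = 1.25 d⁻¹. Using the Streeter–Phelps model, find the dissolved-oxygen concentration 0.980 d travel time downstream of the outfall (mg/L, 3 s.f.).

Mixed DO = (11.6×7.37 + 1.30×1.70)/(11.6+1.30) = 87.70/12.90 = 6.799 mg/L.
Mixed L₀ = (11.6×1.46 + 1.30×105)/(12.90) = 153.4/12.90 = 11.89 mg/L.
Initial deficit D₀ = C_s − DO₀ = 9.19 − 6.799 = 2.391 mg/L.
D(0.980) = [0.398×11.89/(1.25−0.398)](e^(−0.398×0.980) − e^(−1.25×0.980)) + 2.391 e^(−1.25×0.980)
= 5.556 × (0.6770 − 0.2938) + 2.391 × 0.2938 = 2.832 mg/L.
DO = 9.19 − 2.832 = 6.358 mg/L.

DO ≈ 6.36 mg/L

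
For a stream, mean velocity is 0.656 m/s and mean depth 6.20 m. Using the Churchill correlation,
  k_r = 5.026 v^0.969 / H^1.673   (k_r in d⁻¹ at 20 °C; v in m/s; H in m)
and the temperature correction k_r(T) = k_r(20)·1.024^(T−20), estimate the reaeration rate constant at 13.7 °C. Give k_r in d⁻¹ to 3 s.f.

k_r(20) = 5.026 × 0.656^0.969 / 6.20^1.673 = 5.026 × 0.6646 / 21.17 = 0.1578 d⁻¹.
k_r(13.7) = 0.1578 × 1.024^(13.7−20) = 0.1578 × 0.8612 = 0.1359 d⁻¹.

k_r ≈ 0.136 d⁻¹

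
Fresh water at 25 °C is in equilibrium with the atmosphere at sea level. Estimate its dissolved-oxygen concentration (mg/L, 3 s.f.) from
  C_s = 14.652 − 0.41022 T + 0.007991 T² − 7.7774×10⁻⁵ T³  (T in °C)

C_s ≈ 8.18 mg/L

C_s = 14.652 − 0.41022×25 + 0.007991×25² − 7.7774×10⁻⁵×25³ = 8.176 mg/L.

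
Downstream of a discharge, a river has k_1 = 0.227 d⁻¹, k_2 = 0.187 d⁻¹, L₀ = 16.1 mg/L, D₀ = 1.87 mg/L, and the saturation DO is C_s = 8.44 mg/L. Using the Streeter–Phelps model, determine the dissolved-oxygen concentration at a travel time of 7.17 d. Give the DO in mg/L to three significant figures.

k_1 L₀/(k_2−k_1) = 0.227×16.1/(0.187−0.227) = 3.655/-0.04000 = -91.37 mg/L.
e^(−k_1 t) = e^(−0.227×7.170) = 0.1964; e^(−k_2 t) = e^(−0.187×7.170) = 0.2616.
D = -91.37 × (0.1964 − 0.2616) + 1.87 × 0.2616 = 5.961 + 0.4893 = 6.450 mg/L.
DO = C_s − D = 8.44 − 6.450 = 1.990 mg/L.

DO ≈ 1.99 mg/L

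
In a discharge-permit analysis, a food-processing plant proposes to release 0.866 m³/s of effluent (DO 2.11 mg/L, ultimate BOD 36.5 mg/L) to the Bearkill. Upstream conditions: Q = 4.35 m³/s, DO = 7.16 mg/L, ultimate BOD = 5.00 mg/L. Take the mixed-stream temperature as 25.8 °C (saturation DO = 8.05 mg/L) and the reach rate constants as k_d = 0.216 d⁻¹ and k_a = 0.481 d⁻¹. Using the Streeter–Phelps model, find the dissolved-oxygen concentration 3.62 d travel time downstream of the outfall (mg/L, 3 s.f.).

DO ≈ 5.39 mg/L

Mixed DO = (4.35×7.16 + 0.866×2.11)/(4.35+0.866) = 32.97/5.216 = 6.322 mg/L.
Mixed L₀ = (4.35×5.00 + 0.866×36.5)/(5.216) = 53.36/5.216 = 10.23 mg/L.
Initial deficit D₀ = C_s − DO₀ = 8.05 − 6.322 = 1.728 mg/L.
D(3.62) = [0.216×10.23/(0.481−0.216)](e^(−0.216×3.62) − e^(−0.481×3.62)) + 1.728 e^(−0.481×3.62)
= 8.338 × (0.4575 − 0.1753) + 1.728 × 0.1753 = 2.656 mg/L.
DO = 8.05 − 2.656 = 5.394 mg/L.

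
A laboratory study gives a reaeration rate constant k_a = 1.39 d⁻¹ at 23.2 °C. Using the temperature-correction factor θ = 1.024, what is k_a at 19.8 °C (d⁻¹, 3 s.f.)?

k_a ≈ 1.28 d⁻¹

k_a(T₂) = k_a(T₁) · θ^(T₂−T₁) = 1.39 × 1.024^(19.8−23.2)
= 1.39 × 1.024^-3.40 = 1.39 × 0.9225 = 1.282 d⁻¹.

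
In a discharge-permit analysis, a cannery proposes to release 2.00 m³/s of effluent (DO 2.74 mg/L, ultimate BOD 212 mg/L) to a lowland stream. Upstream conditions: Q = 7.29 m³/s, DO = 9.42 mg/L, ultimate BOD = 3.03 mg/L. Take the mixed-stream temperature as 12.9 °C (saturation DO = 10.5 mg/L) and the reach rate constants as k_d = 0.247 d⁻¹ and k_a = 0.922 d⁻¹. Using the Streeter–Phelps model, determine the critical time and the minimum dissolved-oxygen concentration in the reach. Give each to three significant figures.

t_c ≈ 1.72 d; minimum DO ≈ 2.09 mg/L

Mixed DO = (7.29×9.42 + 2.00×2.74)/(7.29+2.00) = 74.15/9.290 = 7.982 mg/L.
Mixed L₀ = (7.29×3.03 + 2.00×212)/(9.290) = 446.1/9.290 = 48.02 mg/L.
Initial deficit D₀ = C_s − DO₀ = 10.5 − 7.982 = 2.518 mg/L.
t_c = (1/0.6750) ln[(0.922/0.247)(1 − 2.518×0.6750/(0.247×48.02))] = 1.481 × ln(3.198) = 1.722 d.
D_c = (0.247/0.922) × 48.02 × e^(−0.247×1.722) = 0.2679 × 48.02 × 0.6535 = 8.407 mg/L.
Minimum DO = 10.5 − 8.407 = 2.093 mg/L.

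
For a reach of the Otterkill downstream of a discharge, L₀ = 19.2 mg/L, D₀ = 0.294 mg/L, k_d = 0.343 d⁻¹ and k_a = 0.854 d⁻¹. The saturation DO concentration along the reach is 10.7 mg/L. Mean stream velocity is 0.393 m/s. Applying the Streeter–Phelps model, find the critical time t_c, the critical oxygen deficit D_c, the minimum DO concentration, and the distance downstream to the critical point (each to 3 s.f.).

t_c ≈ 1.74 d; D_c ≈ 4.25 mg/L; min DO ≈ 6.45 mg/L; x_c ≈ 59.1 km

t_c = [1/(k_a−k_d)] ln[(k_a/k_d)(1 − D₀(k_a−k_d)/(k_d L₀))]
= [1/(0.854−0.343)] ln[(0.854/0.343)(1 − 0.294×0.5110/(0.343×19.2))]
= (1/0.5110) ln[2.490 × 0.9772] = 1.957 × ln(2.433) = 1.957 × 0.8891 = 1.740 d.
L(t_c) = L₀ e^(−k_d t_c) = 19.2 × 0.5506 = 10.57 mg/L, and at the critical point k_a D_c = k_d L, so D_c = (0.343/0.854) × 10.57 = 4.246 mg/L.
Minimum DO = C_s − D_c = 10.7 − 4.246 = 6.454 mg/L.
x_c = v t_c = 0.393 m/s × 1.740 d × 86400 s/d = 59080 m ≈ 59.1 km.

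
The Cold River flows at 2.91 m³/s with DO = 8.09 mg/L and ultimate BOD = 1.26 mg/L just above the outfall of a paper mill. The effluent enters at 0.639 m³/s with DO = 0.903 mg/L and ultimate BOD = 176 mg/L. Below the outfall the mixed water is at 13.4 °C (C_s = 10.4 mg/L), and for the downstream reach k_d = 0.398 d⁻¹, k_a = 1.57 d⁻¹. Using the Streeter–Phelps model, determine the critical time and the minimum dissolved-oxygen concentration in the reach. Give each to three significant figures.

Mixed DO = (2.91×8.09 + 0.639×0.903)/(2.91+0.639) = 24.12/3.549 = 6.796 mg/L.
Mixed L₀ = (2.91×1.26 + 0.639×176)/(3.549) = 116.1/3.549 = 32.72 mg/L.
Initial deficit D₀ = C_s − DO₀ = 10.4 − 6.796 = 3.604 mg/L.
t_c = (1/1.172) ln[(1.57/0.398)(1 − 3.604×1.172/(0.398×32.72))] = 0.8532 × ln(2.665) = 0.8365 d.
D_c = (0.398/1.57) × 32.72 × e^(−0.398×0.8365) = 0.2535 × 32.72 × 0.7168 = 5.946 mg/L.
Minimum DO = 10.4 − 5.946 = 4.454 mg/L.

t_c ≈ 0.836 d; minimum DO ≈ 4.45 mg/L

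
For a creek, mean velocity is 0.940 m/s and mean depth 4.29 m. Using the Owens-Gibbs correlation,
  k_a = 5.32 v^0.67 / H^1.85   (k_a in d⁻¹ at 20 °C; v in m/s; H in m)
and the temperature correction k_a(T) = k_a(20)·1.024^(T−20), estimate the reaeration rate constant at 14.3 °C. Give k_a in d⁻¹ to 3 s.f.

k_a(20) = 5.32 × 0.940^0.67 / 4.29^1.85 = 5.32 × 0.9594 / 14.79 = 0.3450 d⁻¹.
k_a(14.3) = 0.3450 × 1.024^(14.3−20) = 0.3450 × 0.8736 = 0.3014 d⁻¹.

k_a ≈ 0.301 d⁻¹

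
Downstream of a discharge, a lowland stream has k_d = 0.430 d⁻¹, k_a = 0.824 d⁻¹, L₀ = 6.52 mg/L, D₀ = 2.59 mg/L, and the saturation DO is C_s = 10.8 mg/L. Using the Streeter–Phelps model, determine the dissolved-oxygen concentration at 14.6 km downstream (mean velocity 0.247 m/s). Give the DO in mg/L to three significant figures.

Travel time t = x/v = 14.6 km / (0.247 m/s) = 14600 m / 0.247 m/s = 59110 s = 0.6841 d.
k_d L₀/(k_a−k_d) = 0.430×6.52/(0.824−0.430) = 2.804/0.3940 = 7.116 mg/L.
e^(−k_d t) = e^(−0.430×0.6841) = 0.7451; e^(−k_a t) = e^(−0.824×0.6841) = 0.5691.
D = 7.116 × (0.7451 − 0.5691) + 2.59 × 0.5691 = 1.253 + 1.474 = 2.727 mg/L.
DO = C_s − D = 10.8 − 2.727 = 8.073 mg/L.

DO ≈ 8.07 mg/L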